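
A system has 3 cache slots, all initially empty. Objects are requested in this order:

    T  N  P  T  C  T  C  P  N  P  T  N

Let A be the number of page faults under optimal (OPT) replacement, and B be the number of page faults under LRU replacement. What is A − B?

-1

Under OPT: F F F . F . . . F . . . → 5 faults.
Under LRU: F F F . F . . . F . F . → 6 faults.
A − B = 5 − 6 = -1.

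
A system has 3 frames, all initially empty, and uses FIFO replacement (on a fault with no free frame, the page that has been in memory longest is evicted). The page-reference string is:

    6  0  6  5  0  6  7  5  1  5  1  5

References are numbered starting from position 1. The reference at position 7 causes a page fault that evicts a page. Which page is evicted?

pos 1: 6 -> miss, frames (6)
pos 2: 0 -> miss, frames (6 0)
pos 3: 6 -> hit
pos 4: 5 -> miss, frames (6 0 5)
pos 5: 0 -> hit
pos 6: 6 -> hit
pos 7: 7 -> miss, evict 6, frames (0 5 7)
At position 7, page 6 is evicted.

6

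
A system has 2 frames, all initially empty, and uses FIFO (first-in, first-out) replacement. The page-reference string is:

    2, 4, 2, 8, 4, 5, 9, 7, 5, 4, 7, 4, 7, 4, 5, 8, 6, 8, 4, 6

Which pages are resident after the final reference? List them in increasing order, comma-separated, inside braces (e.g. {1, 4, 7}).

{4, 6}

2 → miss, frames {2}
4 → miss, frames {2,4}
2 → hit
8 → miss, evict 2, frames {4,8}
4 → hit
5 → miss, evict 4, frames {8,5}
9 → miss, evict 8, frames {5,9}
7 → miss, evict 5, frames {9,7}
5 → miss, evict 9, frames {7,5}
4 → miss, evict 7, frames {5,4}
7 → miss, evict 5, frames {4,7}
4 → hit
7 → hit
4 → hit
5 → miss, evict 4, frames {7,5}
8 → miss, evict 7, frames {5,8}
6 → miss, evict 5, frames {8,6}
8 → hit
4 → miss, evict 8, frames {6,4}
6 → hit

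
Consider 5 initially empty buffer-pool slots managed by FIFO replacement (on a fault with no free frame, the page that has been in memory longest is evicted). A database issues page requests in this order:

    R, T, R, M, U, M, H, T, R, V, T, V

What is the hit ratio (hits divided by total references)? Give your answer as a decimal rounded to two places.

0.50

R -> fault, frames {R}
T -> fault, frames {R,T}
R -> hit
M -> fault, frames {R,T,M}
U -> fault, frames {R,T,M,U}
M -> hit
H -> fault, frames {R,T,M,U,H}
T -> hit
R -> hit
V -> fault, evict R, frames {T,M,U,H,V}
T -> hit
V -> hit
Hits: 6 of 12 references → 6/12 = 0.5000.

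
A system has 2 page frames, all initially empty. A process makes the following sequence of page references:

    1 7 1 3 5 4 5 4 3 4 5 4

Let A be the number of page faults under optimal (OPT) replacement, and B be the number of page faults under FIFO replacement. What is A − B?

Under OPT: F F . F F F . . F . F . → 7 faults.
Under FIFO: F F . F F F . . F . F F → 8 faults.
A − B = 7 − 8 = -1.

-1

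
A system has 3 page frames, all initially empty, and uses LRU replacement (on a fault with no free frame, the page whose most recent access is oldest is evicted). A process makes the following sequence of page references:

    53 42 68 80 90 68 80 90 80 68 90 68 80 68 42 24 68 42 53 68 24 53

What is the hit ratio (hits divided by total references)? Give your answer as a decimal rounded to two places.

53 → fault, frames [53]
42 → fault, frames [53, 42]
68 → fault, frames [53, 42, 68]
80 → fault, evict 53, frames [42, 68, 80]
90 → fault, evict 42, frames [68, 80, 90]
68 → hit
80 → hit
90 → hit
80 → hit
68 → hit
90 → hit
68 → hit
80 → hit
68 → hit
42 → fault, evict 90, frames [80, 68, 42]
24 → fault, evict 80, frames [68, 42, 24]
68 → hit
42 → hit
53 → fault, evict 24, frames [68, 42, 53]
68 → hit
24 → fault, evict 42, frames [53, 68, 24]
53 → hit
Hits: 13 of 22 references → 13/22 = 0.5909.

0.59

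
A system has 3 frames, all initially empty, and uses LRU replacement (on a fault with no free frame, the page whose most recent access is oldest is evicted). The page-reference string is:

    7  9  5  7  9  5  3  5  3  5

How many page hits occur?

6

7 → miss, frames {7}
9 → miss, frames {7,9}
5 → miss, frames {7,9,5}
7 → hit
9 → hit
5 → hit
3 → miss, evict 7, frames {9,5,3}
5 → hit
3 → hit
5 → hit
Hits: 6.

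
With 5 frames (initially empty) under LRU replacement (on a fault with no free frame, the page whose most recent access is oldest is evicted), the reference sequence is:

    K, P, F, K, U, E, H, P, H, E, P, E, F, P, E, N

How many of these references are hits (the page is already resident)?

7

K -> miss, frames (K)
P -> miss, frames (K P)
F -> miss, frames (K P F)
K -> hit
U -> miss, frames (P F K U)
E -> miss, frames (P F K U E)
H -> miss, evict P, frames (F K U E H)
P -> miss, evict F, frames (K U E H P)
H -> hit
E -> hit
P -> hit
E -> hit
F -> miss, evict K, frames (U H P E F)
P -> hit
E -> hit
N -> miss, evict U, frames (H F P E N)
Hits: 7.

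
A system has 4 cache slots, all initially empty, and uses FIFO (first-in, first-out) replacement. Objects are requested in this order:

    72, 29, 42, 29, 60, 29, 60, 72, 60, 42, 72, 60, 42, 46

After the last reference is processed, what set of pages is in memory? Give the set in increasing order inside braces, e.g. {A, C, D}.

72: miss, frames {72}
29: miss, frames {72,29}
42: miss, frames {72,29,42}
29: hit
60: miss, frames {72,29,42,60}
29: hit
60: hit
72: hit
60: hit
42: hit
72: hit
60: hit
42: hit
46: miss, evict 72, frames {29,42,60,46}

{29, 42, 46, 60}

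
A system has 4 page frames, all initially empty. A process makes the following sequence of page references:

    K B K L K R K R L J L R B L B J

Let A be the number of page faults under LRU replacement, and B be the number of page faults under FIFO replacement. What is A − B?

1

Under LRU: F F . F . F . . . F . . F . . . → 6 faults.
Under FIFO: F F . F . F . . . F . . . . . . → 5 faults.
A − B = 6 − 5 = 1.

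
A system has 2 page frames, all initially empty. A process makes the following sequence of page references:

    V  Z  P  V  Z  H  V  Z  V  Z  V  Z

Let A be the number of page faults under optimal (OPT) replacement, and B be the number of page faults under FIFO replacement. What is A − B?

Under OPT: F F F . F F . F . . . . → 6 faults.
Under FIFO: F F F F F F F F . . . . → 8 faults.
A − B = 6 − 8 = -2.

-2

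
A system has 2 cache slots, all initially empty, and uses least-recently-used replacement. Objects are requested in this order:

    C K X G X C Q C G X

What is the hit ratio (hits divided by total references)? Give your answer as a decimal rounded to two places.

C -> fault, frames [C]
K -> fault, frames [C, K]
X -> fault, evict C, frames [K, X]
G -> fault, evict K, frames [X, G]
X -> hit
C -> fault, evict G, frames [X, C]
Q -> fault, evict X, frames [C, Q]
C -> hit
G -> fault, evict Q, frames [C, G]
X -> fault, evict C, frames [G, X]
Hits: 2 of 10 references → 2/10 = 0.2000.

0.20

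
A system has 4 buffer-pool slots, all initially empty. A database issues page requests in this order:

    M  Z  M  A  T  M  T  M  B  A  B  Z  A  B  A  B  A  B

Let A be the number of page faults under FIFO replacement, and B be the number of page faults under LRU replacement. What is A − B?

Under FIFO: F F . F F . . . F . . . . . . . . . → 5 faults.
Under LRU: F F . F F . . . F . . F . . . . . . → 6 faults.
A − B = 5 − 6 = -1.

-1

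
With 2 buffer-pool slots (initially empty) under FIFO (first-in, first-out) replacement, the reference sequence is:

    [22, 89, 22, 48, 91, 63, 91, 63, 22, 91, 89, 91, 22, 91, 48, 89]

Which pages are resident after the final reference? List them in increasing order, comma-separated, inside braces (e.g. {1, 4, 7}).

{48, 89}

22 -> fault, frames [22]
89 -> fault, frames [22, 89]
22 -> hit
48 -> fault, evict 22, frames [89, 48]
91 -> fault, evict 89, frames [48, 91]
63 -> fault, evict 48, frames [91, 63]
91 -> hit
63 -> hit
22 -> fault, evict 91, frames [63, 22]
91 -> fault, evict 63, frames [22, 91]
89 -> fault, evict 22, frames [91, 89]
91 -> hit
22 -> fault, evict 91, frames [89, 22]
91 -> fault, evict 89, frames [22, 91]
48 -> fault, evict 22, frames [91, 48]
89 -> fault, evict 91, frames [48, 89]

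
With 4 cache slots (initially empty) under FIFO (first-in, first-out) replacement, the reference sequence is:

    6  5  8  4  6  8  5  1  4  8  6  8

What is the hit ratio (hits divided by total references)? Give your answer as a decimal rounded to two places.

6 -> fault, frames {6}
5 -> fault, frames {6,5}
8 -> fault, frames {6,5,8}
4 -> fault, frames {6,5,8,4}
6 -> hit
8 -> hit
5 -> hit
1 -> fault, evict 6, frames {5,8,4,1}
4 -> hit
8 -> hit
6 -> fault, evict 5, frames {8,4,1,6}
8 -> hit
Hits: 6 of 12 references → 6/12 = 0.5000.

0.50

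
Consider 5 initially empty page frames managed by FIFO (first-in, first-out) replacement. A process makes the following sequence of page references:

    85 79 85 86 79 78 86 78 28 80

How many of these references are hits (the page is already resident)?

4

85: miss, frames (85)
79: miss, frames (85 79)
85: hit
86: miss, frames (85 79 86)
79: hit
78: miss, frames (85 79 86 78)
86: hit
78: hit
28: miss, frames (85 79 86 78 28)
80: miss, evict 85, frames (79 86 78 28 80)
Hits: 4.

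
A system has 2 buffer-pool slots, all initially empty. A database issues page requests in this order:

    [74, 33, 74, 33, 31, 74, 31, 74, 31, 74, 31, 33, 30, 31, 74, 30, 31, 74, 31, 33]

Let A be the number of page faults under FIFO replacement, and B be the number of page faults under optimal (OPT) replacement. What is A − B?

Under FIFO: F F . . F F . . . . . F F F F F F F . F → 12 faults.
Under OPT: F F . . F . . . . . . F F . F . F . . F → 8 faults.
A − B = 12 − 8 = 4.

4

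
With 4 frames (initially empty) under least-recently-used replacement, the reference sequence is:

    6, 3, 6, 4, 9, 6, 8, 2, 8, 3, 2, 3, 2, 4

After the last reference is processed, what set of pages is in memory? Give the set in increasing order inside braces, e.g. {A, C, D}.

6 -> miss, frames [6]
3 -> miss, frames [6, 3]
6 -> hit
4 -> miss, frames [3, 6, 4]
9 -> miss, frames [3, 6, 4, 9]
6 -> hit
8 -> miss, evict 3, frames [4, 9, 6, 8]
2 -> miss, evict 4, frames [9, 6, 8, 2]
8 -> hit
3 -> miss, evict 9, frames [6, 2, 8, 3]
2 -> hit
3 -> hit
2 -> hit
4 -> miss, evict 6, frames [8, 3, 2, 4]

{2, 3, 4, 8}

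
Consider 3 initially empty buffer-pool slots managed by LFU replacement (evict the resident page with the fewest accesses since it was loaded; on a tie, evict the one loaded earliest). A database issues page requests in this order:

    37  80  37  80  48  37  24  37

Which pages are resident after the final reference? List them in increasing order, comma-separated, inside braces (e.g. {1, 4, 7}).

37 -> miss, frames [37]
80 -> miss, frames [37, 80]
37 -> hit
80 -> hit
48 -> miss, frames [37, 80, 48]
37 -> hit
24 -> miss, evict 48, frames [37, 80, 24]
37 -> hit

{24, 37, 80}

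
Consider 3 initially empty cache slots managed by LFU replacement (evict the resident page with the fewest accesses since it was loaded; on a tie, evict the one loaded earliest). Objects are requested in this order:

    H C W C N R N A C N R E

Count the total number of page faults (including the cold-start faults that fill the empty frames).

H -> fault, frames [H]
C -> fault, frames [H, C]
W -> fault, frames [H, C, W]
C -> hit
N -> fault, evict H, frames [C, W, N]
R -> fault, evict W, frames [C, N, R]
N -> hit
A -> fault, evict R, frames [C, N, A]
C -> hit
N -> hit
R -> fault, evict A, frames [C, N, R]
E -> fault, evict R, frames [C, N, E]
Page faults: 8.

8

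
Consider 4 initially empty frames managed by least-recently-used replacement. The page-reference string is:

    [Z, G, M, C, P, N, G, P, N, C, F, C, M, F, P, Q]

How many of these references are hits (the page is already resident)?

5

Z → fault, frames (Z)
G → fault, frames (Z G)
M → fault, frames (Z G M)
C → fault, frames (Z G M C)
P → fault, evict Z, frames (G M C P)
N → fault, evict G, frames (M C P N)
G → fault, evict M, frames (C P N G)
P → hit
N → hit
C → hit
F → fault, evict G, frames (P N C F)
C → hit
M → fault, evict P, frames (N F C M)
F → hit
P → fault, evict N, frames (C M F P)
Q → fault, evict C, frames (M F P Q)
Hits: 5.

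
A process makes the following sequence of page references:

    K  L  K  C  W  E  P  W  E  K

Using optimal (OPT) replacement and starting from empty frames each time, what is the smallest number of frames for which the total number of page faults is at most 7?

f=1: 10 faults
f=2: 8 faults
f=3: 7 faults
f=4: 6 faults
f=5: 6 faults
f=6: 6 faults
Smallest f with faults ≤ 7 is 3.

3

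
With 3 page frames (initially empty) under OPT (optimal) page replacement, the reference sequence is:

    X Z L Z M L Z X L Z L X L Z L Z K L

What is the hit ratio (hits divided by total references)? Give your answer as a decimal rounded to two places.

X: miss, frames [X]
Z: miss, frames [X, Z]
L: miss, frames [X, Z, L]
Z: hit
M: miss, evict X, frames [Z, L, M]
L: hit
Z: hit
X: miss, evict M, frames [Z, L, X]
L: hit
Z: hit
L: hit
X: hit
L: hit
Z: hit
L: hit
Z: hit
K: miss, evict X, frames [Z, L, K]
L: hit
Hits: 12 of 18 references → 12/18 = 0.6667.

0.67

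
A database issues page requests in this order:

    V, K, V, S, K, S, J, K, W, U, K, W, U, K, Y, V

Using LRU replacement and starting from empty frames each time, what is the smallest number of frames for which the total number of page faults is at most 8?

3

f=1: 16 faults
f=2: 14 faults
f=3: 8 faults
f=4: 8 faults
f=5: 8 faults
f=6: 8 faults
f=7: 7 faults
Smallest f with faults ≤ 8 is 3.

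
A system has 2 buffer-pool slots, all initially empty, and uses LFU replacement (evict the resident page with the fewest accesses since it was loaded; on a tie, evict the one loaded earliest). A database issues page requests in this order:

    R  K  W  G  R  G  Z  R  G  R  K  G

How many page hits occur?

4

R -> miss, frames {R}
K -> miss, frames {R,K}
W -> miss, evict R, frames {K,W}
G -> miss, evict K, frames {W,G}
R -> miss, evict W, frames {G,R}
G -> hit
Z -> miss, evict R, frames {G,Z}
R -> miss, evict Z, frames {G,R}
G -> hit
R -> hit
K -> miss, evict R, frames {G,K}
G -> hit
Hits: 4.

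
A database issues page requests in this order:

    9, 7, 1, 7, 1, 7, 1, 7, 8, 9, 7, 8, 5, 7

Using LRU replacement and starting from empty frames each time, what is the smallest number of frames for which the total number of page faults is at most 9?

f=1: 14 faults
f=2: 9 faults
f=3: 6 faults
f=4: 5 faults
f=5: 5 faults
Smallest f with faults ≤ 9 is 2.

2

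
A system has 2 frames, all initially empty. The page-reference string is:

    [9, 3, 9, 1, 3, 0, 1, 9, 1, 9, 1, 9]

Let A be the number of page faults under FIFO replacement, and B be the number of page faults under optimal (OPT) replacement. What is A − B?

Under FIFO: F F . F . F . F F . . . → 6 faults.
Under OPT: F F . F . F . F . . . . → 5 faults.
A − B = 6 − 5 = 1.

1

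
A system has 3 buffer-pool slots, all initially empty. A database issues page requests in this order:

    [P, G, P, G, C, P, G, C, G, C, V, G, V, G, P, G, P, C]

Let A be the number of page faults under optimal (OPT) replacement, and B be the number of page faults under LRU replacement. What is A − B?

-1

Under OPT: F F . . F . . . . . F . . . . . . F → 5 faults.
Under LRU: F F . . F . . . . . F . . . F . . F → 6 faults.
A − B = 5 − 6 = -1.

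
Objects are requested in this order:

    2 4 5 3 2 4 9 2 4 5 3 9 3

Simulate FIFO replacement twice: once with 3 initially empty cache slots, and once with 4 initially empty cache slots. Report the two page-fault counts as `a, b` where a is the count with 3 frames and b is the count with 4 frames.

3 frames: F F F F F F F . . F F . . → 9 faults.
4 frames: F F F F . . F F F F F F . → 10 faults.
10 > 9: adding a frame increased faults — Belady's anomaly.

9, 10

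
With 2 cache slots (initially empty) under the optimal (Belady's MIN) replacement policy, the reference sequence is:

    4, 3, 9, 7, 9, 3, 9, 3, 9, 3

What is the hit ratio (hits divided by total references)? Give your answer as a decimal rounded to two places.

0.50

4: fault, frames [4]
3: fault, frames [4, 3]
9: fault, evict 4, frames [3, 9]
7: fault, evict 3, frames [9, 7]
9: hit
3: fault, evict 7, frames [9, 3]
9: hit
3: hit
9: hit
3: hit
Hits: 5 of 10 references → 5/10 = 0.5000.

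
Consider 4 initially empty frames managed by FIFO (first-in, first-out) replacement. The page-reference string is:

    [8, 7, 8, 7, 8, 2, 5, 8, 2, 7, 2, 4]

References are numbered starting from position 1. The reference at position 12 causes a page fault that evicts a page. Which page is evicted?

8

pos 1: 8: miss, frames {8}
pos 2: 7: miss, frames {8,7}
pos 3: 8: hit
pos 4: 7: hit
pos 5: 8: hit
pos 6: 2: miss, frames {8,7,2}
pos 7: 5: miss, frames {8,7,2,5}
pos 8: 8: hit
pos 9: 2: hit
pos 10: 7: hit
pos 11: 2: hit
pos 12: 4: miss, evict 8, frames {7,2,5,4}
At position 12, page 8 is evicted.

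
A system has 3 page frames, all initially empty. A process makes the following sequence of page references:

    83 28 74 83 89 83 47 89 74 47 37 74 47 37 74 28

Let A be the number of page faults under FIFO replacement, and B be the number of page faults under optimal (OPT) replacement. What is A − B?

2

Under FIFO: F F F . F F F . F . F . . . . F → 9 faults.
Under OPT: F F F . F . F . . . F . . . . F → 7 faults.
A − B = 9 − 7 = 2.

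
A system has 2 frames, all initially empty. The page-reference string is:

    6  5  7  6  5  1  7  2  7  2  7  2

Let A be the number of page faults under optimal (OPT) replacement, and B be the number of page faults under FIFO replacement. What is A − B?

-2

Under OPT: F F F . F F . F . . . . → 6 faults.
Under FIFO: F F F F F F F F . . . . → 8 faults.
A − B = 6 − 8 = -2.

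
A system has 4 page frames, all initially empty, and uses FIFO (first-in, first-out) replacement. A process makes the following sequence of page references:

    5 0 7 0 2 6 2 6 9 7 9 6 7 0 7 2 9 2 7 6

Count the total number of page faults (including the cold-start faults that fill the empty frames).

5: fault, frames [5]
0: fault, frames [5, 0]
7: fault, frames [5, 0, 7]
0: hit
2: fault, frames [5, 0, 7, 2]
6: fault, evict 5, frames [0, 7, 2, 6]
2: hit
6: hit
9: fault, evict 0, frames [7, 2, 6, 9]
7: hit
9: hit
6: hit
7: hit
0: fault, evict 7, frames [2, 6, 9, 0]
7: fault, evict 2, frames [6, 9, 0, 7]
2: fault, evict 6, frames [9, 0, 7, 2]
9: hit
2: hit
7: hit
6: fault, evict 9, frames [0, 7, 2, 6]
Page faults: 10.

10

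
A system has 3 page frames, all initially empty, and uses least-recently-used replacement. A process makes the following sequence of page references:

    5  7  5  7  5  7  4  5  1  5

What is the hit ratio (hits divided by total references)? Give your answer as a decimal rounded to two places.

5 → miss, frames [5]
7 → miss, frames [5, 7]
5 → hit
7 → hit
5 → hit
7 → hit
4 → miss, frames [5, 7, 4]
5 → hit
1 → miss, evict 7, frames [4, 5, 1]
5 → hit
Hits: 6 of 10 references → 6/10 = 0.6000.

0.60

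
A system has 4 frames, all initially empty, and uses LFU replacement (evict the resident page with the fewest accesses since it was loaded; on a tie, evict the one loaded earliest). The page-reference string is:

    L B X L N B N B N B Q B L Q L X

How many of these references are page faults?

6

L: miss, frames (L)
B: miss, frames (L B)
X: miss, frames (L B X)
L: hit
N: miss, frames (L B X N)
B: hit
N: hit
B: hit
N: hit
B: hit
Q: miss, evict X, frames (L B N Q)
B: hit
L: hit
Q: hit
L: hit
X: miss, evict Q, frames (L B N X)
Page faults: 6.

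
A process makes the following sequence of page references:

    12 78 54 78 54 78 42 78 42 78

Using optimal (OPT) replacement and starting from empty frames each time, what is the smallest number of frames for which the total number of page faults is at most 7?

2

f=1: 10 faults
f=2: 4 faults
f=3: 4 faults
f=4: 4 faults
Smallest f with faults ≤ 7 is 2.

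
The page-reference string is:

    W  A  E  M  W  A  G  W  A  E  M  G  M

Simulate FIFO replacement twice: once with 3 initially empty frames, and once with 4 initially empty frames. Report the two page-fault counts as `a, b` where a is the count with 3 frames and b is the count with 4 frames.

3 frames: F F F F F F F . . F F . . → 9 faults.
4 frames: F F F F . . F F F F F F . → 10 faults.
10 > 9: adding a frame increased faults — Belady's anomaly.

9, 10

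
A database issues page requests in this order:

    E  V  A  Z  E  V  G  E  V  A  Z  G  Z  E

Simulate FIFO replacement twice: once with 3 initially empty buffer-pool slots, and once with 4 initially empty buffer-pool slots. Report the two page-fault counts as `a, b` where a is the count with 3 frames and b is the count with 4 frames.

3 frames: F F F F F F F . . F F . . F → 10 faults.
4 frames: F F F F . . F F F F F F . F → 11 faults.
11 > 10: adding a frame increased faults — Belady's anomaly.

10, 11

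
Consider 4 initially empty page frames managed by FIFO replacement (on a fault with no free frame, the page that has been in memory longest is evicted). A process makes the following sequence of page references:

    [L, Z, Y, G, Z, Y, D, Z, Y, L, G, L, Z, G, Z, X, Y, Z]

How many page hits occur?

L: miss, frames (L)
Z: miss, frames (L Z)
Y: miss, frames (L Z Y)
G: miss, frames (L Z Y G)
Z: hit
Y: hit
D: miss, evict L, frames (Z Y G D)
Z: hit
Y: hit
L: miss, evict Z, frames (Y G D L)
G: hit
L: hit
Z: miss, evict Y, frames (G D L Z)
G: hit
Z: hit
X: miss, evict G, frames (D L Z X)
Y: miss, evict D, frames (L Z X Y)
Z: hit
Hits: 9.

9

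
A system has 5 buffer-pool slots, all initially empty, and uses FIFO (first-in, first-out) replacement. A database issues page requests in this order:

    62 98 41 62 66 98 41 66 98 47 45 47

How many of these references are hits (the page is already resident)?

62: miss, frames [62]
98: miss, frames [62, 98]
41: miss, frames [62, 98, 41]
62: hit
66: miss, frames [62, 98, 41, 66]
98: hit
41: hit
66: hit
98: hit
47: miss, frames [62, 98, 41, 66, 47]
45: miss, evict 62, frames [98, 41, 66, 47, 45]
47: hit
Hits: 6.

6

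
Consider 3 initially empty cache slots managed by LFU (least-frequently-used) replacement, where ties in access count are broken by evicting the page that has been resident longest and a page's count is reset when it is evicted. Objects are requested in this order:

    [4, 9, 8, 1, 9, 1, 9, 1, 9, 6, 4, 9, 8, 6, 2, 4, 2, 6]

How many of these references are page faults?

12

4: miss, frames {4}
9: miss, frames {4,9}
8: miss, frames {4,9,8}
1: miss, evict 4, frames {9,8,1}
9: hit
1: hit
9: hit
1: hit
9: hit
6: miss, evict 8, frames {9,1,6}
4: miss, evict 6, frames {9,1,4}
9: hit
8: miss, evict 4, frames {9,1,8}
6: miss, evict 8, frames {9,1,6}
2: miss, evict 6, frames {9,1,2}
4: miss, evict 2, frames {9,1,4}
2: miss, evict 4, frames {9,1,2}
6: miss, evict 2, frames {9,1,6}
Page faults: 12.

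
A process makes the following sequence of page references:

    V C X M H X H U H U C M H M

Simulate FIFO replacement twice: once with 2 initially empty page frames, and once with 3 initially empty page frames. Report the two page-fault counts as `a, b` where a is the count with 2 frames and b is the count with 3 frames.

11, 9

2 frames: F F F F F F . F F . F F F . → 11 faults.
3 frames: F F F F F . . F . . F F F . → 9 faults.
9 < 11: adding a frame reduced faults, as is typical.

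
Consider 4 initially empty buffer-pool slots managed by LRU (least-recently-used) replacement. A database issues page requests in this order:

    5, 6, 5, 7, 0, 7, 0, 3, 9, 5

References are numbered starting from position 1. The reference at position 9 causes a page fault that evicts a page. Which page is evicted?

5

pos 1: 5 → miss, frames {5}
pos 2: 6 → miss, frames {5,6}
pos 3: 5 → hit
pos 4: 7 → miss, frames {6,5,7}
pos 5: 0 → miss, frames {6,5,7,0}
pos 6: 7 → hit
pos 7: 0 → hit
pos 8: 3 → miss, evict 6, frames {5,7,0,3}
pos 9: 9 → miss, evict 5, frames {7,0,3,9}
At position 9, page 5 is evicted.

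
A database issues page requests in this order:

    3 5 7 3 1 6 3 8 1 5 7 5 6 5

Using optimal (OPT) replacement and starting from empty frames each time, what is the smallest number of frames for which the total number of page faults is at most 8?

3

f=1: 14 faults
f=2: 10 faults
f=3: 8 faults
f=4: 7 faults
f=5: 6 faults
f=6: 6 faults
Smallest f with faults ≤ 8 is 3.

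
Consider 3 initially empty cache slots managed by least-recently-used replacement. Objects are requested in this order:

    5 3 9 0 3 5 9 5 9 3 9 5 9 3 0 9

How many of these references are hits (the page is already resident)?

9

5: miss, frames {5}
3: miss, frames {5,3}
9: miss, frames {5,3,9}
0: miss, evict 5, frames {3,9,0}
3: hit
5: miss, evict 9, frames {0,3,5}
9: miss, evict 0, frames {3,5,9}
5: hit
9: hit
3: hit
9: hit
5: hit
9: hit
3: hit
0: miss, evict 5, frames {9,3,0}
9: hit
Hits: 9.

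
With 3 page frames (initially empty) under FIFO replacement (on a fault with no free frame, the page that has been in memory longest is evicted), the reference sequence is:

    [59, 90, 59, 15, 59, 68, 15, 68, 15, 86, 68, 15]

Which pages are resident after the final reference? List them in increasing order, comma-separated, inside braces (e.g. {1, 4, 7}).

{15, 68, 86}

59 -> miss, frames [59]
90 -> miss, frames [59, 90]
59 -> hit
15 -> miss, frames [59, 90, 15]
59 -> hit
68 -> miss, evict 59, frames [90, 15, 68]
15 -> hit
68 -> hit
15 -> hit
86 -> miss, evict 90, frames [15, 68, 86]
68 -> hit
15 -> hit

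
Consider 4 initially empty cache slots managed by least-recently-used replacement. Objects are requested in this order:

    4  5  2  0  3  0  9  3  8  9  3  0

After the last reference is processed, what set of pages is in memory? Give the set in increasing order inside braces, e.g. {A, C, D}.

4 -> fault, frames (4)
5 -> fault, frames (4 5)
2 -> fault, frames (4 5 2)
0 -> fault, frames (4 5 2 0)
3 -> fault, evict 4, frames (5 2 0 3)
0 -> hit
9 -> fault, evict 5, frames (2 3 0 9)
3 -> hit
8 -> fault, evict 2, frames (0 9 3 8)
9 -> hit
3 -> hit
0 -> hit

{0, 3, 8, 9}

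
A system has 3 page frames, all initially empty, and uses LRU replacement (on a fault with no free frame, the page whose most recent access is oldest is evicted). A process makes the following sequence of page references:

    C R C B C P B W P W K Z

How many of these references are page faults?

C -> fault, frames (C)
R -> fault, frames (C R)
C -> hit
B -> fault, frames (R C B)
C -> hit
P -> fault, evict R, frames (B C P)
B -> hit
W -> fault, evict C, frames (P B W)
P -> hit
W -> hit
K -> fault, evict B, frames (P W K)
Z -> fault, evict P, frames (W K Z)
Page faults: 7.

7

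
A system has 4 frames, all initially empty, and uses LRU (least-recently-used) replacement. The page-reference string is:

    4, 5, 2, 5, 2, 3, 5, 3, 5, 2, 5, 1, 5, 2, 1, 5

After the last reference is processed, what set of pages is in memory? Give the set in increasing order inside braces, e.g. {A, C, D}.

{1, 2, 3, 5}

4 -> fault, frames {4}
5 -> fault, frames {4,5}
2 -> fault, frames {4,5,2}
5 -> hit
2 -> hit
3 -> fault, frames {4,5,2,3}
5 -> hit
3 -> hit
5 -> hit
2 -> hit
5 -> hit
1 -> fault, evict 4, frames {3,2,5,1}
5 -> hit
2 -> hit
1 -> hit
5 -> hit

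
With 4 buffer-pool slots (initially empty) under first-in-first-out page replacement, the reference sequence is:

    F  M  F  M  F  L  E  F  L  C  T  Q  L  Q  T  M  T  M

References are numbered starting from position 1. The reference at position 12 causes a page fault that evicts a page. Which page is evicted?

pos 1: F -> fault, frames [F]
pos 2: M -> fault, frames [F, M]
pos 3: F -> hit
pos 4: M -> hit
pos 5: F -> hit
pos 6: L -> fault, frames [F, M, L]
pos 7: E -> fault, frames [F, M, L, E]
pos 8: F -> hit
pos 9: L -> hit
pos 10: C -> fault, evict F, frames [M, L, E, C]
pos 11: T -> fault, evict M, frames [L, E, C, T]
pos 12: Q -> fault, evict L, frames [E, C, T, Q]
At position 12, page L is evicted.

L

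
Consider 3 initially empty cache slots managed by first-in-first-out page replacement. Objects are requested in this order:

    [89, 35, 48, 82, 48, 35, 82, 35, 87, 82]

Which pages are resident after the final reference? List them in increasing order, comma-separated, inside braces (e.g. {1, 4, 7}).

{48, 82, 87}

89: miss, frames {89}
35: miss, frames {89,35}
48: miss, frames {89,35,48}
82: miss, evict 89, frames {35,48,82}
48: hit
35: hit
82: hit
35: hit
87: miss, evict 35, frames {48,82,87}
82: hit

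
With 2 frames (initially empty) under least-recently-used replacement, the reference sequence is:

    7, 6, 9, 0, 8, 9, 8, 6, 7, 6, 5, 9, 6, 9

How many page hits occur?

3

7 → fault, frames {7}
6 → fault, frames {7,6}
9 → fault, evict 7, frames {6,9}
0 → fault, evict 6, frames {9,0}
8 → fault, evict 9, frames {0,8}
9 → fault, evict 0, frames {8,9}
8 → hit
6 → fault, evict 9, frames {8,6}
7 → fault, evict 8, frames {6,7}
6 → hit
5 → fault, evict 7, frames {6,5}
9 → fault, evict 6, frames {5,9}
6 → fault, evict 5, frames {9,6}
9 → hit
Hits: 3.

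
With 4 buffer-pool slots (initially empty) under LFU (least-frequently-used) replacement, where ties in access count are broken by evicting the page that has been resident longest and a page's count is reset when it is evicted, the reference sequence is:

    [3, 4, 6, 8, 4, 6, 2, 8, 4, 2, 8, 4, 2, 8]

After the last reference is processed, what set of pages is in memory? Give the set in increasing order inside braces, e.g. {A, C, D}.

{2, 4, 6, 8}

3: fault, frames [3]
4: fault, frames [3, 4]
6: fault, frames [3, 4, 6]
8: fault, frames [3, 4, 6, 8]
4: hit
6: hit
2: fault, evict 3, frames [4, 6, 8, 2]
8: hit
4: hit
2: hit
8: hit
4: hit
2: hit
8: hit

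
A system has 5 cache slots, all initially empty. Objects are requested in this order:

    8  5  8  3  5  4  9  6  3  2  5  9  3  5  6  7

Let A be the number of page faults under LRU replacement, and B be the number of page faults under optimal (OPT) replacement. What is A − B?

1

Under LRU: F F . F . F F F . F F . . . . F → 9 faults.
Under OPT: F F . F . F F F . F . . . . . F → 8 faults.
A − B = 9 − 8 = 1.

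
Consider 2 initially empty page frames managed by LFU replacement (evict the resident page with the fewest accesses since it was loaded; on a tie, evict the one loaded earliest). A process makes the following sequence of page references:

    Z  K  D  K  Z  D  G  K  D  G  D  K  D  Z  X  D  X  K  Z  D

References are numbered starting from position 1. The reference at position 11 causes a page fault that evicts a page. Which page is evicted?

pos 1: Z → fault, frames (Z)
pos 2: K → fault, frames (Z K)
pos 3: D → fault, evict Z, frames (K D)
pos 4: K → hit
pos 5: Z → fault, evict D, frames (K Z)
pos 6: D → fault, evict Z, frames (K D)
pos 7: G → fault, evict D, frames (K G)
pos 8: K → hit
pos 9: D → fault, evict G, frames (K D)
pos 10: G → fault, evict D, frames (K G)
pos 11: D → fault, evict G, frames (K D)
At position 11, page G is evicted.

G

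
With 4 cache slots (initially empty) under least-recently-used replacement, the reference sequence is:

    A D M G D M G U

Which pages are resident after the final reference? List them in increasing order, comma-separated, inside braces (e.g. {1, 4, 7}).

A -> fault, frames [A]
D -> fault, frames [A, D]
M -> fault, frames [A, D, M]
G -> fault, frames [A, D, M, G]
D -> hit
M -> hit
G -> hit
U -> fault, evict A, frames [D, M, G, U]

{D, G, M, U}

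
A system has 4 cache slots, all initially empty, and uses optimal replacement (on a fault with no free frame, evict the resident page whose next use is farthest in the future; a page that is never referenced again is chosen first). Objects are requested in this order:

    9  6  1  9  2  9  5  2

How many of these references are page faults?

5

9 → miss, frames (9)
6 → miss, frames (9 6)
1 → miss, frames (9 6 1)
9 → hit
2 → miss, frames (9 6 1 2)
9 → hit
5 → miss, evict 1, frames (9 6 2 5)
2 → hit
Page faults: 5.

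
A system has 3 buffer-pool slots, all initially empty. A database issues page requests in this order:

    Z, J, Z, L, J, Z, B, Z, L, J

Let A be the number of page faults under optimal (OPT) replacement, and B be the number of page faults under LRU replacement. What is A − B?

Under OPT: F F . F . . F . . F → 5 faults.
Under LRU: F F . F . . F . F F → 6 faults.
A − B = 5 − 6 = -1.

-1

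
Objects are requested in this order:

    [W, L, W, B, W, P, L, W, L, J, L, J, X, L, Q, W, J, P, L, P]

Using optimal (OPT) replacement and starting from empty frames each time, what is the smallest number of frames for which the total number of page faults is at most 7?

5

f=1: 20 faults
f=2: 11 faults
f=3: 9 faults
f=4: 8 faults
f=5: 7 faults
f=6: 7 faults
f=7: 7 faults
Smallest f with faults ≤ 7 is 5.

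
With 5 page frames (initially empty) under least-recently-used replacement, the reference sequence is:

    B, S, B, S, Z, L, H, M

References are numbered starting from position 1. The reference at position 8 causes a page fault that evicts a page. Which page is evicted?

B

pos 1: B -> miss, frames (B)
pos 2: S -> miss, frames (B S)
pos 3: B -> hit
pos 4: S -> hit
pos 5: Z -> miss, frames (B S Z)
pos 6: L -> miss, frames (B S Z L)
pos 7: H -> miss, frames (B S Z L H)
pos 8: M -> miss, evict B, frames (S Z L H M)
At position 8, page B is evicted.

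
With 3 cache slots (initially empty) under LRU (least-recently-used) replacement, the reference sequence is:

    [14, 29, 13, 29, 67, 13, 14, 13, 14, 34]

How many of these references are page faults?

14 -> fault, frames (14)
29 -> fault, frames (14 29)
13 -> fault, frames (14 29 13)
29 -> hit
67 -> fault, evict 14, frames (13 29 67)
13 -> hit
14 -> fault, evict 29, frames (67 13 14)
13 -> hit
14 -> hit
34 -> fault, evict 67, frames (13 14 34)
Page faults: 6.

6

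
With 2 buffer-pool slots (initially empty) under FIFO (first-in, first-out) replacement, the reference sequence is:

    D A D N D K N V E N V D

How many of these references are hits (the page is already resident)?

D → fault, frames [D]
A → fault, frames [D, A]
D → hit
N → fault, evict D, frames [A, N]
D → fault, evict A, frames [N, D]
K → fault, evict N, frames [D, K]
N → fault, evict D, frames [K, N]
V → fault, evict K, frames [N, V]
E → fault, evict N, frames [V, E]
N → fault, evict V, frames [E, N]
V → fault, evict E, frames [N, V]
D → fault, evict N, frames [V, D]
Hits: 1.

1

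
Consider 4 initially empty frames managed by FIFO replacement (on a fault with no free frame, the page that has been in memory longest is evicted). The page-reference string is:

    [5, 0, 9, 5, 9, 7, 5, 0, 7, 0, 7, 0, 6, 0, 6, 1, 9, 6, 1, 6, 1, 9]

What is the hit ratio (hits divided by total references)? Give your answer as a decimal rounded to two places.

0.73

5 → fault, frames (5)
0 → fault, frames (5 0)
9 → fault, frames (5 0 9)
5 → hit
9 → hit
7 → fault, frames (5 0 9 7)
5 → hit
0 → hit
7 → hit
0 → hit
7 → hit
0 → hit
6 → fault, evict 5, frames (0 9 7 6)
0 → hit
6 → hit
1 → fault, evict 0, frames (9 7 6 1)
9 → hit
6 → hit
1 → hit
6 → hit
1 → hit
9 → hit
Hits: 16 of 22 references → 16/22 = 0.7273.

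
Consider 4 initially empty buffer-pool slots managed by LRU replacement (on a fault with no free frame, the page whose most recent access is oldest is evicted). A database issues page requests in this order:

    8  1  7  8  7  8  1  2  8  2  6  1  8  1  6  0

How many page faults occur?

6

8 -> miss, frames [8]
1 -> miss, frames [8, 1]
7 -> miss, frames [8, 1, 7]
8 -> hit
7 -> hit
8 -> hit
1 -> hit
2 -> miss, frames [7, 8, 1, 2]
8 -> hit
2 -> hit
6 -> miss, evict 7, frames [1, 8, 2, 6]
1 -> hit
8 -> hit
1 -> hit
6 -> hit
0 -> miss, evict 2, frames [8, 1, 6, 0]
Page faults: 6.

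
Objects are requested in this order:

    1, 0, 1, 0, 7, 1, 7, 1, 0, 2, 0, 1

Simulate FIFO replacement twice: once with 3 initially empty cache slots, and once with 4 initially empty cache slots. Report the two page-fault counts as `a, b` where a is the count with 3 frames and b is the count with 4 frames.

5, 4

3 frames: F F . . F . . . . F . F → 5 faults.
4 frames: F F . . F . . . . F . . → 4 faults.
4 < 5: adding a frame reduced faults, as is typical.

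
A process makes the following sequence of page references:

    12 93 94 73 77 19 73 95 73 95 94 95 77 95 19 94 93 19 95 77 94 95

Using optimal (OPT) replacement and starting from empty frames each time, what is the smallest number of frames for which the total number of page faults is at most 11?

f=1: 22 faults
f=2: 15 faults
f=3: 12 faults
f=4: 10 faults
f=5: 8 faults
f=6: 7 faults
f=7: 7 faults
Smallest f with faults ≤ 11 is 4.

4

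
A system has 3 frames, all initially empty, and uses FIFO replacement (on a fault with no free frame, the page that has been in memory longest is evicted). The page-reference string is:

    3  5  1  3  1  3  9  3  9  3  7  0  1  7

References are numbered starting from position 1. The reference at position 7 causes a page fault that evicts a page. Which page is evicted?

pos 1: 3: fault, frames (3)
pos 2: 5: fault, frames (3 5)
pos 3: 1: fault, frames (3 5 1)
pos 4: 3: hit
pos 5: 1: hit
pos 6: 3: hit
pos 7: 9: fault, evict 3, frames (5 1 9)
At position 7, page 3 is evicted.

3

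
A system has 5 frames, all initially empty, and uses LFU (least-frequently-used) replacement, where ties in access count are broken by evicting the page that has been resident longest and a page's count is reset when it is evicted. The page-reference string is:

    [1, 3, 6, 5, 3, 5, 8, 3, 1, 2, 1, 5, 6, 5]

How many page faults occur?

1 -> fault, frames [1]
3 -> fault, frames [1, 3]
6 -> fault, frames [1, 3, 6]
5 -> fault, frames [1, 3, 6, 5]
3 -> hit
5 -> hit
8 -> fault, frames [1, 3, 6, 5, 8]
3 -> hit
1 -> hit
2 -> fault, evict 6, frames [1, 3, 5, 8, 2]
1 -> hit
5 -> hit
6 -> fault, evict 8, frames [1, 3, 5, 2, 6]
5 -> hit
Page faults: 7.

7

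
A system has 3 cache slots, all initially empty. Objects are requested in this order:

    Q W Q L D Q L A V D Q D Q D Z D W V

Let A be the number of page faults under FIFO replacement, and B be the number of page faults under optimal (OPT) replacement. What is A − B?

Under FIFO: F F . F F F . F F F F . . . F . F F → 12 faults.
Under OPT: F F . F F . . F F . . . . . F . F . → 8 faults.
A − B = 12 − 8 = 4.

4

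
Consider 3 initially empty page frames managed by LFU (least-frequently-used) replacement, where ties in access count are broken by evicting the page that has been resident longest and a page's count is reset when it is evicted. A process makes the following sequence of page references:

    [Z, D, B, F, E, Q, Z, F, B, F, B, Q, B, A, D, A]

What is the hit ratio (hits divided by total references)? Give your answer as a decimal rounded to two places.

Z -> miss, frames (Z)
D -> miss, frames (Z D)
B -> miss, frames (Z D B)
F -> miss, evict Z, frames (D B F)
E -> miss, evict D, frames (B F E)
Q -> miss, evict B, frames (F E Q)
Z -> miss, evict F, frames (E Q Z)
F -> miss, evict E, frames (Q Z F)
B -> miss, evict Q, frames (Z F B)
F -> hit
B -> hit
Q -> miss, evict Z, frames (F B Q)
B -> hit
A -> miss, evict Q, frames (F B A)
D -> miss, evict A, frames (F B D)
A -> miss, evict D, frames (F B A)
Hits: 3 of 16 references → 3/16 = 0.1875.

0.19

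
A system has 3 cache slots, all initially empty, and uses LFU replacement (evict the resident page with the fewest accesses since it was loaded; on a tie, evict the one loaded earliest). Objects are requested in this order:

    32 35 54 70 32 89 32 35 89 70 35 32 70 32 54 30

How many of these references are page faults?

32 -> miss, frames [32]
35 -> miss, frames [32, 35]
54 -> miss, frames [32, 35, 54]
70 -> miss, evict 32, frames [35, 54, 70]
32 -> miss, evict 35, frames [54, 70, 32]
89 -> miss, evict 54, frames [70, 32, 89]
32 -> hit
35 -> miss, evict 70, frames [32, 89, 35]
89 -> hit
70 -> miss, evict 35, frames [32, 89, 70]
35 -> miss, evict 70, frames [32, 89, 35]
32 -> hit
70 -> miss, evict 35, frames [32, 89, 70]
32 -> hit
54 -> miss, evict 70, frames [32, 89, 54]
30 -> miss, evict 54, frames [32, 89, 30]
Page faults: 12.

12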